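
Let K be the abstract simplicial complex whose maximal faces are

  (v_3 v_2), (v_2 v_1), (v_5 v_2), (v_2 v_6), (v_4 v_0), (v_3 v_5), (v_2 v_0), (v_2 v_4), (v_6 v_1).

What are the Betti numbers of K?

Take the total order v_0 < v_1 < v_2 < v_3 < v_4 < v_5 < v_6 on the vertex set. Then K (dimension 1) consists of the simplices:

  0-simplices (7): [v_0], [v_1], [v_2], [v_3], [v_4], [v_5], [v_6]
  1-simplices (9): [v_0,v_2], [v_0,v_4], [v_1,v_2], [v_1,v_6], [v_2,v_3], [v_2,v_4], [v_2,v_5], [v_2,v_6], [v_3,v_5]

so the chain groups are C_0 ≅ Z^7, C_1 ≅ Z^9.

The boundary map ∂_1: C_1 → C_0 sends each edge [p,q] (with p < q) to q − p.
The 7×9 boundary matrix has rank 6 and Smith normal form diag(1,1,1,1,1,1).

Now H_k = ker ∂_k / im ∂_{k+1}, so:

  H_0: rank C_0 − rank ∂_1 = 7 − 6 = 1, and the invariant factors of ∂_1 are all 1, so H_0 ≅ Z.
  H_1: rank ker ∂_1 − rank ∂_2 = (9 − 6) − 0 = 3, and there is no ∂_2, so H_1 ≅ Z^3.

Hence the Betti numbers are b_0 = 1, b_1 = 3.

b_0 = 1, b_1 = 3.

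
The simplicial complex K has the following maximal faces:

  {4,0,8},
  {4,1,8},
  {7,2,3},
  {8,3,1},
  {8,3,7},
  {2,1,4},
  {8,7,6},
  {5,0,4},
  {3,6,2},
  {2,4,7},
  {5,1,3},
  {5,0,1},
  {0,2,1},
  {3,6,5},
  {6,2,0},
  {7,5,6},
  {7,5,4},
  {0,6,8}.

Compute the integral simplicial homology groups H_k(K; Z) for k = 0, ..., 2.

H_0 ≅ Z,  H_1 ≅ Z ⊕ Z/2,  H_2 = 0.

K has 9 vertices, 27 edges, 18 triangles.
rank ∂_0 = 0, rank ∂_1 = 8 ⇒ b_0 = 9 − 0 − 8 = 1; all invariant factors of ∂_1 are 1 so no torsion. So H_0 = Z.
rank ∂_1 = 8, rank ∂_2 = 18 ⇒ b_1 = 27 − 8 − 18 = 1; ∂_2 has invariant factor(s) [2] giving torsion. So H_1 = Z ⊕ Z/2.
rank ∂_2 = 18, rank ∂_3 = 0 ⇒ b_2 = 18 − 18 − 0 = 0. So H_2 = 0.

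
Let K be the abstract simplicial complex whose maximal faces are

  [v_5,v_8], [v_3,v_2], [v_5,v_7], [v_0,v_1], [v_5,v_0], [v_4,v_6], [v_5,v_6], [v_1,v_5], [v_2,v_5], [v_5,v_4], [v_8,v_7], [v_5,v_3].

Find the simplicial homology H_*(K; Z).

H_0 ≅ Z,  H_1 ≅ Z^4.

We work with the vertex ordering v_0 < v_1 < v_2 < v_3 < v_4 < v_5 < v_6 < v_7 < v_8. The simplices of K, each written with vertices in increasing order, are:

  0-simplices (9): [v_0], [v_1], [v_2], [v_3], [v_4], [v_5], [v_6], [v_7], [v_8]
  1-simplices (12): [v_0,v_1], [v_0,v_5], [v_1,v_5], [v_2,v_3], [v_2,v_5], [v_3,v_5], [v_4,v_5], [v_4,v_6], [v_5,v_6], [v_5,v_7], [v_5,v_8], [v_7,v_8]

so the chain groups are C_0 ≅ Z^9, C_1 ≅ Z^12.

∂_1: C_1 → C_0 sends each edge [p,q] (with p < q) to q − p. For instance
  ∂[v_5,v_6] = [v_6] − [v_5].
The 9×12 boundary matrix has rank 8 and Smith normal form diag(1,1,1,1,1,1,1,1).

From H_k ≅ ker(∂_k) / im(∂_{k+1}) we obtain:

  H_0: rank C_0 − rank ∂_1 = 9 − 8 = 1, and the invariant factors of ∂_1 are all 1, so H_0 = Z.
  H_1: rank ker ∂_1 − rank ∂_2 = (12 − 8) − 0 = 4, and there is no ∂_2, so H_1 = Z^4.

As a check, the Euler characteristic is 9 − 12 = -3, which agrees with 1 − 4 = -3.
(K is a triangulation of a wedge of 4 circles.)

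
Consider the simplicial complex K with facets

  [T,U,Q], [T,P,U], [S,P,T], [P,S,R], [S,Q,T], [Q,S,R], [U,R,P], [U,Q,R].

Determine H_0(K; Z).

Fix the vertex order P < Q < R < S < T < U and write every simplex with vertices in increasing order. Then dim K = 2 and the simplices of K are:

  0-simplices (6): P, Q, R, S, T, U
  1-simplices (12): PR, PS, PT, PU, QR, QS, QT, QU, RS, RU, ST, TU
  2-simplices (8): PRS, PRU, PST, PTU, QRS, QRU, QST, QTU

so the chain groups are C_0 ≅ Z^6, C_1 ≅ Z^12, C_2 ≅ Z^8.

Boundary ∂_1: C_1 → C_0 is given by ∂[p,q] = [q] − [p]. For instance
  ∂PU = U − P.
As a 6×12 matrix over Z this has rank 5, with invariant factors (1,1,1,1,1).

The boundary map ∂_2: C_2 → C_1 maps a triangle to the signed sum of its edges. For instance
  ∂PTU = TU − PU + PT,
  ∂QRS = RS − QS + QR.
This gives a 12×8 integer matrix of rank 7; reducing to Smith normal form yields diagonal entries (1,1,1,1,1,1,1).

Now H_k = ker ∂_k / im ∂_{k+1}, so:

  H_0: rank C_0 − rank ∂_1 = 6 − 5 = 1, and the invariant factors of ∂_1 are all 1, so H_0 ≅ Z.

H_0 ≅ Z.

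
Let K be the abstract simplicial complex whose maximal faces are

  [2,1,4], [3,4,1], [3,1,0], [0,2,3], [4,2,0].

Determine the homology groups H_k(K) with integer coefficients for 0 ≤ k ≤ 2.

H_0 ≅ Z,  H_1 ≅ Z,  H_2 = 0.

Order the vertices as 0 < 1 < 2 < 3 < 4. Listing each simplex with vertices in this order, K has dimension 2 with simplices:

  0-simplices (5): [0], [1], [2], [3], [4]
  1-simplices (10): [0,1], [0,2], [0,3], [0,4], [1,2], [1,3], [1,4], [2,3], [2,4], [3,4]
  2-simplices (5): [0,1,3], [0,2,3], [0,2,4], [1,2,4], [1,3,4]

so the chain groups are C_0 ≅ Z^5, C_1 ≅ Z^10, C_2 ≅ Z^5.

Boundary ∂_1: C_1 → C_0 maps an edge to its endpoints' difference, ∂[p,q] = q − p. For instance
  ∂[1,3] = [3] − [1].
The 5×10 boundary matrix has rank 4 and Smith normal form diag(1,1,1,1).

∂_2: C_2 → C_1 sends each 2-simplex [p,q,r] to [q,r] − [p,r] + [p,q]. For instance
  ∂[1,3,4] = [3,4] − [1,4] + [1,3],
  ∂[0,2,3] = [2,3] − [0,3] + [0,2].
As a 10×5 matrix over Z this has rank 5, with invariant factors (1,1,1,1,1).

From H_k ≅ ker(∂_k) / im(∂_{k+1}) we obtain:

  H_0: rank C_0 − rank ∂_1 = 5 − 4 = 1, and the invariant factors of ∂_1 are all 1, so H_0 = Z.
  H_1: rank ker ∂_1 − rank ∂_2 = (10 − 4) − 5 = 1, and the invariant factors of ∂_2 are all 1, so H_1 = Z.
  H_2: rank ker ∂_2 − rank ∂_3 = (5 − 5) − 0 = 0, and there is no ∂_3, so H_2 = 0.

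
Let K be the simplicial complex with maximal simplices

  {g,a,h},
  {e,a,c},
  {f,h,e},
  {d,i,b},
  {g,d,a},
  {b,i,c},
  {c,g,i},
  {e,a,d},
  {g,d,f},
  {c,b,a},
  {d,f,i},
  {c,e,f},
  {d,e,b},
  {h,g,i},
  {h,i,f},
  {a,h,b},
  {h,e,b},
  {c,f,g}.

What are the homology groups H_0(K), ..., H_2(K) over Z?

H_0 ≅ Z,  H_1 ≅ Z ⊕ Z/2Z,  H_2 = 0.

Fix the vertex order a < b < c < d < e < f < g < h < i and write every simplex with vertices in increasing order. Then dim K = 2 and the simplices of K are:

  0-simplices (9): a, b, c, d, e, f, g, h, i
  1-simplices (27): ab, ac, ad, ae, ag, ah, bc, bd, be, bh, bi, ce, cf, cg, ci, de, df, dg, di, ef, eh, fg, fh, fi, gh, gi, hi
  2-simplices (18): abc, abh, ace, ade, adg, agh, bci, bde, bdi, beh, cef, cfg, cgi, dfg, dfi, efh, fhi, ghi

Hence C_0 ≅ Z^9, C_1 ≅ Z^27, C_2 ≅ Z^18.

Boundary ∂_1: C_1 → C_0 is given by ∂[p,q] = [q] − [p]. For instance
  ∂gh = h − g.
The 9×27 boundary matrix has rank 8 and Smith normal form diag(1,1,1,1,1,1,1,1).

The boundary map ∂_2: C_2 → C_1 acts by ∂[p,q,r] = [q,r] − [p,r] + [p,q]. For instance
  ∂dfg = fg − dg + df,
  ∂bde = de − be + bd.
The 27×18 boundary matrix has rank 18 and Smith normal form diag(1,1,1,1,1,1,1,1,1,1,1,1,1,1,1,1,1,2).

Now H_k = ker ∂_k / im ∂_{k+1}, so:

  H_0: rank C_0 − rank ∂_1 = 9 − 8 = 1, and the invariant factors of ∂_1 are all 1, so H_0 = Z.
  H_1: rank ker ∂_1 − rank ∂_2 = (27 − 8) − 18 = 1, and ∂_2 has invariant factor 2 > 1, so H_1 = Z ⊕ Z/2Z.
  H_2: rank ker ∂_2 − rank ∂_3 = (18 − 18) − 0 = 0, and there is no ∂_3, so H_2 = 0.

As a check, the Euler characteristic is 9 − 27 + 18 = 0, which agrees with 1 − 1 + 0 = 0.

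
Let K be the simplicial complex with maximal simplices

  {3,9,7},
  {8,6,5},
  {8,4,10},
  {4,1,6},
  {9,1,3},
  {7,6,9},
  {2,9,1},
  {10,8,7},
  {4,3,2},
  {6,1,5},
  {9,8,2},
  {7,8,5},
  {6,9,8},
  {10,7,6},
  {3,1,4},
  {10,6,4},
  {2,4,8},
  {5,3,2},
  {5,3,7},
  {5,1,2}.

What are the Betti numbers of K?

b_0 = 1, b_1 = 1, b_2 = 0.

Order the vertices as 1 < 2 < 3 < 4 < 5 < 6 < 7 < 8 < 9 < 10. Listing each simplex with vertices in this order, K has dimension 2 with simplices:

  0-simplices (10): [1], [2], [3], [4], [5], [6], [7], [8], [9], [10]
  1-simplices (30): (30 of them)
  2-simplices (20): (20 of them)

so the chain groups are C_0 ≅ Z^10, C_1 ≅ Z^30, C_2 ≅ Z^20.

The boundary map ∂_1: C_1 → C_0 maps an edge to its endpoints' difference, ∂[p,q] = q − p. For instance
  ∂[8,10] = [10] − [8].
This gives a 10×30 integer matrix of rank 9; reducing to Smith normal form yields diagonal entries (1,1,1,1,1,1,1,1,1).

Boundary ∂_2: C_2 → C_1 maps a triangle to the signed sum of its edges. For instance
  ∂[4,8,10] = [8,10] − [4,10] + [4,8],
  ∂[1,4,6] = [4,6] − [1,6] + [1,4].
As a 30×20 matrix over Z this has rank 20, with invariant factors (1,1,1,1,1,1,1,1,1,1,1,1,1,1,1,1,1,1,1,2).

Reading off H_k = ker ∂_k / im ∂_{k+1}:

  H_0: rank C_0 − rank ∂_1 = 10 − 9 = 1, and the invariant factors of ∂_1 are all 1, so H_0 = Z.
  H_1: rank ker ∂_1 − rank ∂_2 = (30 − 9) − 20 = 1, and ∂_2 has invariant factor 2 > 1, so H_1 = Z ⊕ Z/2.
  H_2: rank ker ∂_2 − rank ∂_3 = (20 − 20) − 0 = 0, and there is no ∂_3, so H_2 = 0.

As a check, the Euler characteristic is 10 − 30 + 20 = 0, which agrees with 1 − 1 + 0 = 0.
(K is a triangulation of the Klein bottle.)

Hence the Betti numbers are b_0 = 1, b_1 = 1, b_2 = 0.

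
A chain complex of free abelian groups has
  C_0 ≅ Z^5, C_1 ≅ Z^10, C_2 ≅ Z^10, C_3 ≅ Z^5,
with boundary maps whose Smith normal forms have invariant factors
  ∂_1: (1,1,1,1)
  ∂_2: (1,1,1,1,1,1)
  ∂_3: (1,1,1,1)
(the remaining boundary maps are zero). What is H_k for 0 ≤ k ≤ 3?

H_0: b_0 = 5 − 0 − 4 = 1; torsion from ∂_1 factors > 1: none. So H_0 ≅ Z.
H_1: b_1 = 10 − 4 − 6 = 0; torsion from ∂_2 factors > 1: none. So H_1 ≅ 0.
H_2: b_2 = 10 − 6 − 4 = 0; torsion from ∂_3 factors > 1: none. So H_2 ≅ 0.
H_3: b_3 = 5 − 4 − 0 = 1; torsion from ∂_4 factors > 1: none. So H_3 ≅ Z.

H_0 ≅ Z,  H_1 = 0,  H_2 = 0,  H_3 ≅ Z.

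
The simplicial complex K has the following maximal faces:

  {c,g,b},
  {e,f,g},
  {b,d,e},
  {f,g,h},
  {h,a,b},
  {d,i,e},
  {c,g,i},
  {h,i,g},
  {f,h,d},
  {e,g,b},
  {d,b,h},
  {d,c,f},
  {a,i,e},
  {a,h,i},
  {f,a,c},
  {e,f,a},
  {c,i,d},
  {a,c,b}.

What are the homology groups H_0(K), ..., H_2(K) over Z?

H_0 = Z,  H_1 = Z^2,  H_2 = Z.

Take the total order a < b < c < d < e < f < g < h < i on the vertex set. Then K (dimension 2) consists of the simplices:

  0-simplices (9): a, b, c, d, e, f, g, h, i
  1-simplices (27): ab, ac, ae, af, ah, ai, bc, bd, be, bg, bh, cd, cf, cg, ci, de, df, dh, di, ef, eg, ei, fg, fh, gh, gi, hi
  2-simplices (18): abc, abh, acf, aef, aei, ahi, bcg, bde, bdh, beg, cdf, cdi, cgi, dei, dfh, efg, fgh, ghi

so the chain groups are C_0 ≅ Z^9, C_1 ≅ Z^27, C_2 ≅ Z^18.

The boundary map ∂_1: C_1 → C_0 sends each edge [p,q] (with p < q) to q − p. For instance
  ∂fg = g − f.
The 9×27 boundary matrix has rank 8 and Smith normal form diag(1,1,1,1,1,1,1,1).

Boundary ∂_2: C_2 → C_1 acts by ∂[p,q,r] = [q,r] − [p,r] + [p,q]. For instance
  ∂ghi = hi − gi + gh,
  ∂bde = de − be + bd.
The resulting 27×18 matrix has rank 17, and its Smith normal form has invariant factors (1,1,1,1,1,1,1,1,1,1,1,1,1,1,1,1,1).

Reading off H_k = ker ∂_k / im ∂_{k+1}:

  H_0: rank C_0 − rank ∂_1 = 9 − 8 = 1, and the invariant factors of ∂_1 are all 1, so H_0 ≅ Z.
  H_1: rank ker ∂_1 − rank ∂_2 = (27 − 8) − 17 = 2, and the invariant factors of ∂_2 are all 1, so H_1 ≅ Z^2.
  H_2: rank ker ∂_2 − rank ∂_3 = (18 − 17) − 0 = 1, and there is no ∂_3, so H_2 ≅ Z.

As a check, the Euler characteristic is 9 − 27 + 18 = 0, which agrees with 1 − 2 + 1 = 0.
(K is a triangulation of the torus T^2.)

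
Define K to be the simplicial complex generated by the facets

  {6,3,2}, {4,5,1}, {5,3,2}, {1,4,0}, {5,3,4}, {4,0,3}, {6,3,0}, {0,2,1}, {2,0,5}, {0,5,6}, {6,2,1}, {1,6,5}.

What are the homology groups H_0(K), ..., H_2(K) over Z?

K has 7 vertices, 18 edges, 12 triangles.
rank ∂_0 = 0, rank ∂_1 = 6 ⇒ b_0 = 7 − 0 − 6 = 1; all invariant factors of ∂_1 are 1 so no torsion. So H_0 = Z.
rank ∂_1 = 6, rank ∂_2 = 12 ⇒ b_1 = 18 − 6 − 12 = 0; ∂_2 has invariant factor(s) [2] giving torsion. So H_1 = Z/2.
rank ∂_2 = 12, rank ∂_3 = 0 ⇒ b_2 = 12 − 12 − 0 = 0. So H_2 = 0.

H_0 = Z,  H_1 = Z/2,  H_2 = 0.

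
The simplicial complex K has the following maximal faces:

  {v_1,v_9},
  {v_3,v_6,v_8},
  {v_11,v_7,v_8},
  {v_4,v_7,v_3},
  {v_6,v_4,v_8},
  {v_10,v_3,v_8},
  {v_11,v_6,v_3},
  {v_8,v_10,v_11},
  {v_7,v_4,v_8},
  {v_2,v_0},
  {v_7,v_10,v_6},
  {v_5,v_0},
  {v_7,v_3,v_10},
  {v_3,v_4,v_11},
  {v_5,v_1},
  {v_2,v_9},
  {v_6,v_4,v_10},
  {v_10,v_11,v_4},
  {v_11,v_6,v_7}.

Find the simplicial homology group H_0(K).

We work with the vertex ordering v_0 < v_1 < v_2 < v_3 < v_4 < v_5 < v_6 < v_7 < v_8 < v_9 < v_10 < v_11. The simplices of K, each written with vertices in increasing order, are:

  0-simplices (12): [v_0], [v_1], [v_2], [v_3], [v_4], [v_5], [v_6], [v_7], [v_8], [v_9], [v_10], [v_11]
  1-simplices (26): (26 of them)
  2-simplices (14): (14 of them)

so the chain groups are C_0 ≅ Z^12, C_1 ≅ Z^26, C_2 ≅ Z^14.

Boundary ∂_1: C_1 → C_0 maps an edge to its endpoints' difference, ∂[p,q] = q − p.
As a 12×26 matrix over Z this has rank 10, with invariant factors (1,1,1,1,1,1,1,1,1,1).

∂_2: C_2 → C_1 acts by ∂[p,q,r] = [q,r] − [p,r] + [p,q]. For instance
  ∂[v_6,v_7,v_10] = [v_7,v_10] − [v_6,v_10] + [v_6,v_7],
  ∂[v_3,v_4,v_7] = [v_4,v_7] − [v_3,v_7] + [v_3,v_4].
The resulting 26×14 matrix has rank 13, and its Smith normal form has invariant factors (1,1,1,1,1,1,1,1,1,1,1,1,1).

Reading off H_k = ker ∂_k / im ∂_{k+1}:

  H_0: rank C_0 − rank ∂_1 = 12 − 10 = 2, and the invariant factors of ∂_1 are all 1, so H_0 = Z^2.

H_0 = Z^2.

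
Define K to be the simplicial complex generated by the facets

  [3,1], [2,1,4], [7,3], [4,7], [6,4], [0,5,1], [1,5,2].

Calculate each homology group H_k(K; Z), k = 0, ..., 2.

H_0 ≅ Z,  H_1 ≅ Z,  H_2 = 0.

Order the vertices as 0 < 1 < 2 < 3 < 4 < 5 < 6 < 7. Listing each simplex with vertices in this order, K has dimension 2 with simplices:

  0-simplices (8): [0], [1], [2], [3], [4], [5], [6], [7]
  1-simplices (11): [0,1], [0,5], [1,2], [1,3], [1,4], [1,5], [2,4], [2,5], [3,7], [4,6], [4,7]
  2-simplices (3): [0,1,5], [1,2,4], [1,2,5]

so the chain groups are C_0 ≅ Z^8, C_1 ≅ Z^11, C_2 ≅ Z^3.

Boundary ∂_1: C_1 → C_0 is given by ∂[p,q] = [q] − [p]. For instance
  ∂[1,3] = [3] − [1].
The resulting 8×11 matrix has rank 7, and its Smith normal form has invariant factors (1,1,1,1,1,1,1).

The boundary map ∂_2: C_2 → C_1 sends each 2-simplex [p,q,r] to [q,r] − [p,r] + [p,q]. For instance
  ∂[1,2,5] = [2,5] − [1,5] + [1,2],
  ∂[0,1,5] = [1,5] − [0,5] + [0,1].
The 11×3 boundary matrix has rank 3 and Smith normal form diag(1,1,1).

From H_k ≅ ker(∂_k) / im(∂_{k+1}) we obtain:

  H_0: rank C_0 − rank ∂_1 = 8 − 7 = 1, and the invariant factors of ∂_1 are all 1, so H_0 = Z.
  H_1: rank ker ∂_1 − rank ∂_2 = (11 − 7) − 3 = 1, and the invariant factors of ∂_2 are all 1, so H_1 = Z.
  H_2: rank ker ∂_2 − rank ∂_3 = (3 − 3) − 0 = 0, and there is no ∂_3, so H_2 = 0.

As a check, the Euler characteristic is 8 − 11 + 3 = 0, which agrees with 1 − 1 + 0 = 0.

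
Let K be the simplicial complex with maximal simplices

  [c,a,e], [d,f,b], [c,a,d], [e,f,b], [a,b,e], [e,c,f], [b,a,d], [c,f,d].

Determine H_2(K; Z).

H_2 = Z.

Take the total order a < b < c < d < e < f on the vertex set. Then K (dimension 2) consists of the simplices:

  0-simplices (6): a, b, c, d, e, f
  1-simplices (12): ab, ac, ad, ae, bd, be, bf, cd, ce, cf, df, ef
  2-simplices (8): abd, abe, acd, ace, bdf, bef, cdf, cef

Hence C_0 ≅ Z^6, C_1 ≅ Z^12, C_2 ≅ Z^8.

Boundary ∂_1: C_1 → C_0 maps an edge to its endpoints' difference, ∂[p,q] = q − p. For instance
  ∂ce = e − c.
The 6×12 boundary matrix has rank 5 and Smith normal form diag(1,1,1,1,1).

Boundary ∂_2: C_2 → C_1 sends each 2-simplex [p,q,r] to [q,r] − [p,r] + [p,q]. For instance
  ∂cdf = df − cf + cd,
  ∂bef = ef − bf + be.
As a 12×8 matrix over Z this has rank 7, with invariant factors (1,1,1,1,1,1,1).

Computing H_k = (kernel of ∂_k) / (image of ∂_{k+1}):

  H_2: rank ker ∂_2 − rank ∂_3 = (8 − 7) − 0 = 1, and there is no ∂_3, so H_2 = Z.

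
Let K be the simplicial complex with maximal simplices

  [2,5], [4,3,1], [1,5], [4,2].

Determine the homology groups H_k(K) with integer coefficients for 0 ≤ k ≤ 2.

Order the vertices as 1 < 2 < 3 < 4 < 5. Listing each simplex with vertices in this order, K has dimension 2 with simplices:

  0-simplices (5): [1], [2], [3], [4], [5]
  1-simplices (6): [1,3], [1,4], [1,5], [2,4], [2,5], [3,4]
  2-simplices (1): [1,3,4]

Hence C_0 ≅ Z^5, C_1 ≅ Z^6, C_2 ≅ Z^1.

∂_1: C_1 → C_0 maps an edge to its endpoints' difference, ∂[p,q] = q − p. For instance
  ∂[3,4] = [4] − [3].
The resulting 5×6 matrix has rank 4, and its Smith normal form has invariant factors (1,1,1,1).

∂_2: C_2 → C_1 maps a triangle to the signed sum of its edges. For instance
  ∂[1,3,4] = [3,4] − [1,4] + [1,3].
As a 6×1 matrix over Z this has rank 1, with invariant factors (1).

Now H_k = ker ∂_k / im ∂_{k+1}, so:

  H_0: rank C_0 − rank ∂_1 = 5 − 4 = 1, and the invariant factors of ∂_1 are all 1, so H_0 ≅ Z.
  H_1: rank ker ∂_1 − rank ∂_2 = (6 − 4) − 1 = 1, and the invariant factors of ∂_2 are all 1, so H_1 ≅ Z.
  H_2: rank ker ∂_2 − rank ∂_3 = (1 − 1) − 0 = 0, and there is no ∂_3, so H_2 ≅ 0.

H_0 = Z,  H_1 = Z,  H_2 = 0.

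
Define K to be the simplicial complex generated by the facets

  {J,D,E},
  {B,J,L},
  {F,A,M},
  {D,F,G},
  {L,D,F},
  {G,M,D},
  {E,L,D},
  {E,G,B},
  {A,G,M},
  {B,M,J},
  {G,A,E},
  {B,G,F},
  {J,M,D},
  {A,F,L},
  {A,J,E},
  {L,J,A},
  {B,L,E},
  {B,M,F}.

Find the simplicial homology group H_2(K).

Order the vertices as A < B < D < E < F < G < J < L < M. Listing each simplex with vertices in this order, K has dimension 2 with simplices:

  0-simplices (9): A, B, D, E, F, G, J, L, M
  1-simplices (27): AE, AF, AG, AJ, AL, AM, BE, BF, BG, BJ, BL, BM, DE, DF, DG, DJ, DL, DM, EG, EJ, EL, FG, FL, FM, GM, JL, JM
  2-simplices (18): AEG, AEJ, AFL, AFM, AGM, AJL, BEG, BEL, BFG, BFM, BJL, BJM, DEJ, DEL, DFG, DFL, DGM, DJM

Hence C_0 ≅ Z^9, C_1 ≅ Z^27, C_2 ≅ Z^18.

The boundary map ∂_1: C_1 → C_0 sends each edge [p,q] (with p < q) to q − p. For instance
  ∂BL = L − B.
The resulting 9×27 matrix has rank 8, and its Smith normal form has invariant factors (1,1,1,1,1,1,1,1).

Boundary ∂_2: C_2 → C_1 maps a triangle to the signed sum of its edges. For instance
  ∂AEG = EG − AG + AE,
  ∂DFG = FG − DG + DF.
The 27×18 boundary matrix has rank 18 and Smith normal form diag(1,1,1,1,1,1,1,1,1,1,1,1,1,1,1,1,1,2).

Now H_k = ker ∂_k / im ∂_{k+1}, so:

  H_2: rank ker ∂_2 − rank ∂_3 = (18 − 18) − 0 = 0, and there is no ∂_3, so H_2 = 0.

H_2 ≅ 0.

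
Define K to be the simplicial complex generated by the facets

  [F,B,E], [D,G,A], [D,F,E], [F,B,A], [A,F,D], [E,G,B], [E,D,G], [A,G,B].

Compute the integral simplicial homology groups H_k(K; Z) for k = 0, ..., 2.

Fix the vertex order A < B < D < E < F < G and write every simplex with vertices in increasing order. Then dim K = 2 and the simplices of K are:

  0-simplices (6): A, B, D, E, F, G
  1-simplices (12): AB, AD, AF, AG, BE, BF, BG, DE, DF, DG, EF, EG
  2-simplices (8): ABF, ABG, ADF, ADG, BEF, BEG, DEF, DEG

giving chain groups C_0 ≅ Z^6, C_1 ≅ Z^12, C_2 ≅ Z^8.

∂_1: C_1 → C_0 sends each edge [p,q] (with p < q) to q − p. For instance
  ∂AF = F − A.
As a 6×12 matrix over Z this has rank 5, with invariant factors (1,1,1,1,1).

Boundary ∂_2: C_2 → C_1 maps a triangle to the signed sum of its edges. For instance
  ∂BEG = EG − BG + BE,
  ∂ABG = BG − AG + AB.
This gives a 12×8 integer matrix of rank 7; reducing to Smith normal form yields diagonal entries (1,1,1,1,1,1,1).

Reading off H_k = ker ∂_k / im ∂_{k+1}:

  H_0: rank C_0 − rank ∂_1 = 6 − 5 = 1, and the invariant factors of ∂_1 are all 1, so H_0 = Z.
  H_1: rank ker ∂_1 − rank ∂_2 = (12 − 5) − 7 = 0, and the invariant factors of ∂_2 are all 1, so H_1 = 0.
  H_2: rank ker ∂_2 − rank ∂_3 = (8 − 7) − 0 = 1, and there is no ∂_3, so H_2 = Z.

H_0 = Z,  H_1 = 0,  H_2 = Z.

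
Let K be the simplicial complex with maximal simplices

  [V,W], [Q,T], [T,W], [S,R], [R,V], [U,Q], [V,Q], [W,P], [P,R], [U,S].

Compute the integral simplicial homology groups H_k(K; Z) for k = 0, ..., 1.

We work with the vertex ordering P < Q < R < S < T < U < V < W. The simplices of K, each written with vertices in increasing order, are:

  0-simplices (8): P, Q, R, S, T, U, V, W
  1-simplices (10): PR, PW, QT, QU, QV, RS, RV, SU, TW, VW

Hence C_0 ≅ Z^8, C_1 ≅ Z^10.

Boundary ∂_1: C_1 → C_0 maps an edge to its endpoints' difference, ∂[p,q] = q − p. For instance
  ∂RS = S − R.
The resulting 8×10 matrix has rank 7, and its Smith normal form has invariant factors (1,1,1,1,1,1,1).

Now H_k = ker ∂_k / im ∂_{k+1}, so:

  H_0: rank C_0 − rank ∂_1 = 8 − 7 = 1, and the invariant factors of ∂_1 are all 1, so H_0 = Z.
  H_1: rank ker ∂_1 − rank ∂_2 = (10 − 7) − 0 = 3, and there is no ∂_2, so H_1 = Z^3.

H_0 ≅ Z,  H_1 ≅ Z^3.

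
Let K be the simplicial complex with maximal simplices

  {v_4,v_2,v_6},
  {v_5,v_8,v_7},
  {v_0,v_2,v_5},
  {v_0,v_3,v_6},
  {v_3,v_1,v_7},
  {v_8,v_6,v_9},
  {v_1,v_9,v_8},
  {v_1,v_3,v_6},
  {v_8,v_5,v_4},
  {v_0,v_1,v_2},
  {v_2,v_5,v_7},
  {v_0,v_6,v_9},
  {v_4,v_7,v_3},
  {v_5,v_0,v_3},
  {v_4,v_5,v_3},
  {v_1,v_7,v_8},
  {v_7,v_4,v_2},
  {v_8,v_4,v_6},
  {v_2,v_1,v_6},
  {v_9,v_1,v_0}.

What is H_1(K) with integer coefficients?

Take the total order v_0 < v_1 < v_2 < v_3 < v_4 < v_5 < v_6 < v_7 < v_8 < v_9 on the vertex set. Then K (dimension 2) consists of the simplices:

  0-simplices (10): [v_0], [v_1], [v_2], [v_3], [v_4], [v_5], [v_6], [v_7], [v_8], [v_9]
  1-simplices (30): (30 of them)
  2-simplices (20): (20 of them)

giving chain groups C_0 ≅ Z^10, C_1 ≅ Z^30, C_2 ≅ Z^20.

∂_1: C_1 → C_0 maps an edge to its endpoints' difference, ∂[p,q] = q − p. For instance
  ∂[v_4,v_7] = [v_7] − [v_4].
This gives a 10×30 integer matrix of rank 9; reducing to Smith normal form yields diagonal entries (1,1,1,1,1,1,1,1,1).

The boundary map ∂_2: C_2 → C_1 acts by ∂[p,q,r] = [q,r] − [p,r] + [p,q]. For instance
  ∂[v_2,v_4,v_6] = [v_4,v_6] − [v_2,v_6] + [v_2,v_4],
  ∂[v_4,v_6,v_8] = [v_6,v_8] − [v_4,v_8] + [v_4,v_6].
This gives a 30×20 integer matrix of rank 20; reducing to Smith normal form yields diagonal entries (1,1,1,1,1,1,1,1,1,1,1,1,1,1,1,1,1,1,1,2).

Computing H_k = (kernel of ∂_k) / (image of ∂_{k+1}):

  H_1: rank ker ∂_1 − rank ∂_2 = (30 − 9) − 20 = 1, and ∂_2 has invariant factor 2 > 1, so H_1 ≅ Z ⊕ Z/2.

(K is a triangulation of the Klein bottle.)

H_1 = Z ⊕ Z/2.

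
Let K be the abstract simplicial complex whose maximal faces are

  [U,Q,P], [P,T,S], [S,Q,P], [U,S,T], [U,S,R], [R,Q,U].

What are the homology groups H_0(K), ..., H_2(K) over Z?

H_0 ≅ Z,  H_1 ≅ Z,  H_2 = 0.

Order the vertices as P < Q < R < S < T < U. Listing each simplex with vertices in this order, K has dimension 2 with simplices:

  0-simplices (6): P, Q, R, S, T, U
  1-simplices (12): PQ, PS, PT, PU, QR, QS, QU, RS, RU, ST, SU, TU
  2-simplices (6): PQS, PQU, PST, QRU, RSU, STU

giving chain groups C_0 ≅ Z^6, C_1 ≅ Z^12, C_2 ≅ Z^6.

Boundary ∂_1: C_1 → C_0 sends each edge [p,q] (with p < q) to q − p. For instance
  ∂PT = T − P.
The resulting 6×12 matrix has rank 5, and its Smith normal form has invariant factors (1,1,1,1,1).

Boundary ∂_2: C_2 → C_1 maps a triangle to the signed sum of its edges. For instance
  ∂PST = ST − PT + PS,
  ∂PQS = QS − PS + PQ.
The 12×6 boundary matrix has rank 6 and Smith normal form diag(1,1,1,1,1,1).

Reading off H_k = ker ∂_k / im ∂_{k+1}:

  H_0: rank C_0 − rank ∂_1 = 6 − 5 = 1, and the invariant factors of ∂_1 are all 1, so H_0 = Z.
  H_1: rank ker ∂_1 − rank ∂_2 = (12 − 5) − 6 = 1, and the invariant factors of ∂_2 are all 1, so H_1 = Z.
  H_2: rank ker ∂_2 − rank ∂_3 = (6 − 6) − 0 = 0, and there is no ∂_3, so H_2 = 0.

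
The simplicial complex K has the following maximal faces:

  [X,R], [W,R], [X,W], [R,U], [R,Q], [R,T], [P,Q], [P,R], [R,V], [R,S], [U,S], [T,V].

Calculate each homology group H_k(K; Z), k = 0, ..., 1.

We work with the vertex ordering P < Q < R < S < T < U < V < W < X. The simplices of K, each written with vertices in increasing order, are:

  0-simplices (9): P, Q, R, S, T, U, V, W, X
  1-simplices (12): PQ, PR, QR, RS, RT, RU, RV, RW, RX, SU, TV, WX

giving chain groups C_0 ≅ Z^9, C_1 ≅ Z^12.

∂_1: C_1 → C_0 maps an edge to its endpoints' difference, ∂[p,q] = q − p.
This gives a 9×12 integer matrix of rank 8; reducing to Smith normal form yields diagonal entries (1,1,1,1,1,1,1,1).

Now H_k = ker ∂_k / im ∂_{k+1}, so:

  H_0: rank C_0 − rank ∂_1 = 9 − 8 = 1, and the invariant factors of ∂_1 are all 1, so H_0 = Z.
  H_1: rank ker ∂_1 − rank ∂_2 = (12 − 8) − 0 = 4, and there is no ∂_2, so H_1 = Z^4.

H_0 = Z,  H_1 = Z^4.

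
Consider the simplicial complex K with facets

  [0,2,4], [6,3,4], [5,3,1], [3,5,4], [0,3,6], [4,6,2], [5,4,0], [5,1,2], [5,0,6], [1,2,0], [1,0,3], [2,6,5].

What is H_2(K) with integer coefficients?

H_2 = 0.

Order the vertices as 0 < 1 < 2 < 3 < 4 < 5 < 6. Listing each simplex with vertices in this order, K has dimension 2 with simplices:

  0-simplices (7): [0], [1], [2], [3], [4], [5], [6]
  1-simplices (18): [0,1], [0,2], [0,3], [0,4], [0,5], [0,6], [1,2], [1,3], [1,5], [2,4], [2,5], [2,6], [3,4], [3,5], [3,6], [4,5], [4,6], [5,6]
  2-simplices (12): [0,1,2], [0,1,3], [0,2,4], [0,3,6], [0,4,5], [0,5,6], [1,2,5], [1,3,5], [2,4,6], [2,5,6], [3,4,5], [3,4,6]

so the chain groups are C_0 ≅ Z^7, C_1 ≅ Z^18, C_2 ≅ Z^12.

∂_1: C_1 → C_0 sends each edge [p,q] (with p < q) to q − p. For instance
  ∂[1,3] = [3] − [1].
The 7×18 boundary matrix has rank 6 and Smith normal form diag(1,1,1,1,1,1).

Boundary ∂_2: C_2 → C_1 acts by ∂[p,q,r] = [q,r] − [p,r] + [p,q]. For instance
  ∂[0,5,6] = [5,6] − [0,6] + [0,5],
  ∂[0,3,6] = [3,6] − [0,6] + [0,3].
The 18×12 boundary matrix has rank 12 and Smith normal form diag(1,1,1,1,1,1,1,1,1,1,1,2).

Reading off H_k = ker ∂_k / im ∂_{k+1}:

  H_2: rank ker ∂_2 − rank ∂_3 = (12 − 12) − 0 = 0, and there is no ∂_3, so H_2 = 0.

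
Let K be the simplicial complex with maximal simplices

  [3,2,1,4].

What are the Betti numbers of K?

b_0 = 1, b_1 = 0, b_2 = 0, b_3 = 0.

We work with the vertex ordering 1 < 2 < 3 < 4. The simplices of K, each written with vertices in increasing order, are:

  0-simplices (4): [1], [2], [3], [4]
  1-simplices (6): [1,2], [1,3], [1,4], [2,3], [2,4], [3,4]
  2-simplices (4): [1,2,3], [1,2,4], [1,3,4], [2,3,4]
  3-simplices (1): [1,2,3,4]

giving chain groups C_0 ≅ Z^4, C_1 ≅ Z^6, C_2 ≅ Z^4, C_3 ≅ Z^1.

The boundary map ∂_1: C_1 → C_0 maps an edge to its endpoints' difference, ∂[p,q] = q − p.
The resulting 4×6 matrix has rank 3, and its Smith normal form has invariant factors (1,1,1).

The boundary map ∂_2: C_2 → C_1 acts by ∂[p,q,r] = [q,r] − [p,r] + [p,q]. For instance
  ∂[1,2,4] = [2,4] − [1,4] + [1,2],
  ∂[1,2,3] = [2,3] − [1,3] + [1,2].
This gives a 6×4 integer matrix of rank 3; reducing to Smith normal form yields diagonal entries (1,1,1).

Boundary ∂_3: C_3 → C_2 sends each 3-simplex σ to the alternating sum Σ_i (−1)^i (σ with its i-th vertex removed). For instance
  ∂[1,2,3,4] = [2,3,4] − [1,3,4] + [1,2,4] − [1,2,3].
This gives a 4×1 integer matrix of rank 1; reducing to Smith normal form yields diagonal entries (1).

Computing H_k = (kernel of ∂_k) / (image of ∂_{k+1}):

  H_0: rank C_0 − rank ∂_1 = 4 − 3 = 1, and the invariant factors of ∂_1 are all 1, so H_0 ≅ Z.
  H_1: rank ker ∂_1 − rank ∂_2 = (6 − 3) − 3 = 0, and the invariant factors of ∂_2 are all 1, so H_1 ≅ 0.
  H_2: rank ker ∂_2 − rank ∂_3 = (4 − 3) − 1 = 0, and the invariant factors of ∂_3 are all 1, so H_2 ≅ 0.
  H_3: rank ker ∂_3 − rank ∂_4 = (1 − 1) − 0 = 0, and there is no ∂_4, so H_3 ≅ 0.

As a check, the Euler characteristic is 4 − 6 + 4 − 1 = 1, which agrees with 1 − 0 + 0 − 0 = 1.
(K is a triangulation of the 3-simplex.)

Hence the Betti numbers are b_0 = 1, b_1 = 0, b_2 = 0, b_3 = 0.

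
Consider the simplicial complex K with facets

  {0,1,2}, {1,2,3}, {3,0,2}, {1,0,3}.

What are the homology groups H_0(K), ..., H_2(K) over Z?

H_0 = Z,  H_1 = 0,  H_2 = Z.

Order the vertices as 0 < 1 < 2 < 3. Listing each simplex with vertices in this order, K has dimension 2 with simplices:

  0-simplices (4): [0], [1], [2], [3]
  1-simplices (6): [0,1], [0,2], [0,3], [1,2], [1,3], [2,3]
  2-simplices (4): [0,1,2], [0,1,3], [0,2,3], [1,2,3]

giving chain groups C_0 ≅ Z^4, C_1 ≅ Z^6, C_2 ≅ Z^4.

The boundary map ∂_1: C_1 → C_0 maps an edge to its endpoints' difference, ∂[p,q] = q − p.
The resulting 4×6 matrix has rank 3, and its Smith normal form has invariant factors (1,1,1).

The boundary map ∂_2: C_2 → C_1 sends each 2-simplex [p,q,r] to [q,r] − [p,r] + [p,q]. For instance
  ∂[1,2,3] = [2,3] − [1,3] + [1,2],
  ∂[0,2,3] = [2,3] − [0,3] + [0,2].
The 6×4 boundary matrix has rank 3 and Smith normal form diag(1,1,1).

From H_k ≅ ker(∂_k) / im(∂_{k+1}) we obtain:

  H_0: rank C_0 − rank ∂_1 = 4 − 3 = 1, and the invariant factors of ∂_1 are all 1, so H_0 = Z.
  H_1: rank ker ∂_1 − rank ∂_2 = (6 − 3) − 3 = 0, and the invariant factors of ∂_2 are all 1, so H_1 = 0.
  H_2: rank ker ∂_2 − rank ∂_3 = (4 − 3) − 0 = 1, and there is no ∂_3, so H_2 = Z.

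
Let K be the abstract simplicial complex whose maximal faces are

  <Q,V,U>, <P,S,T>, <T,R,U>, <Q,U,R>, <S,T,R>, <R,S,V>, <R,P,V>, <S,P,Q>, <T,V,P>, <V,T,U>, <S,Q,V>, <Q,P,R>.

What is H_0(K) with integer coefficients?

H_0 ≅ Z.

Take the total order P < Q < R < S < T < U < V on the vertex set. Then K (dimension 2) consists of the simplices:

  0-simplices (7): P, Q, R, S, T, U, V
  1-simplices (18): PQ, PR, PS, PT, PV, QR, QS, QU, QV, RS, RT, RU, RV, ST, SV, TU, TV, UV
  2-simplices (12): PQR, PQS, PRV, PST, PTV, QRU, QSV, QUV, RST, RSV, RTU, TUV

Hence C_0 ≅ Z^7, C_1 ≅ Z^18, C_2 ≅ Z^12.

Boundary ∂_1: C_1 → C_0 sends each edge [p,q] (with p < q) to q − p.
This gives a 7×18 integer matrix of rank 6; reducing to Smith normal form yields diagonal entries (1,1,1,1,1,1).

The boundary map ∂_2: C_2 → C_1 sends each 2-simplex [p,q,r] to [q,r] − [p,r] + [p,q]. For instance
  ∂RST = ST − RT + RS,
  ∂PQS = QS − PS + PQ.
The resulting 18×12 matrix has rank 12, and its Smith normal form has invariant factors (1,1,1,1,1,1,1,1,1,1,1,2).

Now H_k = ker ∂_k / im ∂_{k+1}, so:

  H_0: rank C_0 − rank ∂_1 = 7 − 6 = 1, and the invariant factors of ∂_1 are all 1, so H_0 = Z.

(K is a triangulation of the real projective plane RP^2.)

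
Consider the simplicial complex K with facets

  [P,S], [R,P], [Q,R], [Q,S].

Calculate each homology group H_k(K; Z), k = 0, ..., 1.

We work with the vertex ordering P < Q < R < S. The simplices of K, each written with vertices in increasing order, are:

  0-simplices (4): P, Q, R, S
  1-simplices (4): PR, PS, QR, QS

giving chain groups C_0 ≅ Z^4, C_1 ≅ Z^4.

∂_1: C_1 → C_0 maps an edge to its endpoints' difference, ∂[p,q] = q − p. For instance
  ∂PS = S − P.
The 4×4 boundary matrix has rank 3 and Smith normal form diag(1,1,1).

From H_k ≅ ker(∂_k) / im(∂_{k+1}) we obtain:

  H_0: rank C_0 − rank ∂_1 = 4 − 3 = 1, and the invariant factors of ∂_1 are all 1, so H_0 ≅ Z.
  H_1: rank ker ∂_1 − rank ∂_2 = (4 − 3) − 0 = 1, and there is no ∂_2, so H_1 ≅ Z.

H_0 = Z,  H_1 = Z.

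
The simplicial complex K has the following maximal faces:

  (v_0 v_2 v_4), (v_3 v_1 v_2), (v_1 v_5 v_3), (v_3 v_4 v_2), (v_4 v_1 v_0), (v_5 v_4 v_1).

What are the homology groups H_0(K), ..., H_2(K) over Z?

We work with the vertex ordering v_0 < v_1 < v_2 < v_3 < v_4 < v_5. The simplices of K, each written with vertices in increasing order, are:

  0-simplices (6): [v_0], [v_1], [v_2], [v_3], [v_4], [v_5]
  1-simplices (12): [v_0,v_1], [v_0,v_2], [v_0,v_4], [v_1,v_2], [v_1,v_3], [v_1,v_4], [v_1,v_5], [v_2,v_3], [v_2,v_4], [v_3,v_4], [v_3,v_5], [v_4,v_5]
  2-simplices (6): [v_0,v_1,v_4], [v_0,v_2,v_4], [v_1,v_2,v_3], [v_1,v_3,v_5], [v_1,v_4,v_5], [v_2,v_3,v_4]

giving chain groups C_0 ≅ Z^6, C_1 ≅ Z^12, C_2 ≅ Z^6.

Boundary ∂_1: C_1 → C_0 maps an edge to its endpoints' difference, ∂[p,q] = q − p.
The resulting 6×12 matrix has rank 5, and its Smith normal form has invariant factors (1,1,1,1,1).

The boundary map ∂_2: C_2 → C_1 maps a triangle to the signed sum of its edges. For instance
  ∂[v_1,v_4,v_5] = [v_4,v_5] − [v_1,v_5] + [v_1,v_4],
  ∂[v_2,v_3,v_4] = [v_3,v_4] − [v_2,v_4] + [v_2,v_3].
As a 12×6 matrix over Z this has rank 6, with invariant factors (1,1,1,1,1,1).

Computing H_k = (kernel of ∂_k) / (image of ∂_{k+1}):

  H_0: rank C_0 − rank ∂_1 = 6 − 5 = 1, and the invariant factors of ∂_1 are all 1, so H_0 ≅ Z.
  H_1: rank ker ∂_1 − rank ∂_2 = (12 − 5) − 6 = 1, and the invariant factors of ∂_2 are all 1, so H_1 ≅ Z.
  H_2: rank ker ∂_2 − rank ∂_3 = (6 − 6) − 0 = 0, and there is no ∂_3, so H_2 ≅ 0.

H_0 = Z,  H_1 = Z,  H_2 = 0.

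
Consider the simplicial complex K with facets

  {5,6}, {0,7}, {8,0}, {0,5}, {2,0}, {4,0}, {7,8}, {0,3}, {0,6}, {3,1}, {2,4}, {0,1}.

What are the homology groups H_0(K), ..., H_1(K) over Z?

H_0 = Z,  H_1 = Z^4.

We work with the vertex ordering 0 < 1 < 2 < 3 < 4 < 5 < 6 < 7 < 8. The simplices of K, each written with vertices in increasing order, are:

  0-simplices (9): [0], [1], [2], [3], [4], [5], [6], [7], [8]
  1-simplices (12): [0,1], [0,2], [0,3], [0,4], [0,5], [0,6], [0,7], [0,8], [1,3], [2,4], [5,6], [7,8]

so the chain groups are C_0 ≅ Z^9, C_1 ≅ Z^12.

∂_1: C_1 → C_0 sends each edge [p,q] (with p < q) to q − p.
The 9×12 boundary matrix has rank 8 and Smith normal form diag(1,1,1,1,1,1,1,1).

Reading off H_k = ker ∂_k / im ∂_{k+1}:

  H_0: rank C_0 − rank ∂_1 = 9 − 8 = 1, and the invariant factors of ∂_1 are all 1, so H_0 = Z.
  H_1: rank ker ∂_1 − rank ∂_2 = (12 − 8) − 0 = 4, and there is no ∂_2, so H_1 = Z^4.

As a check, the Euler characteristic is 9 − 12 = -3, which agrees with 1 − 4 = -3.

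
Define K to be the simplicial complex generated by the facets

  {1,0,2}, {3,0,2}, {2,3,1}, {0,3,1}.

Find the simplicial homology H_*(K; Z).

H_0 = Z,  H_1 = 0,  H_2 = Z.

Fix the vertex order 0 < 1 < 2 < 3 and write every simplex with vertices in increasing order. Then dim K = 2 and the simplices of K are:

  0-simplices (4): [0], [1], [2], [3]
  1-simplices (6): [0,1], [0,2], [0,3], [1,2], [1,3], [2,3]
  2-simplices (4): [0,1,2], [0,1,3], [0,2,3], [1,2,3]

Hence C_0 ≅ Z^4, C_1 ≅ Z^6, C_2 ≅ Z^4.

The boundary map ∂_1: C_1 → C_0 is given by ∂[p,q] = [q] − [p]. For instance
  ∂[0,3] = [3] − [0].
The 4×6 boundary matrix has rank 3 and Smith normal form diag(1,1,1).

Boundary ∂_2: C_2 → C_1 maps a triangle to the signed sum of its edges. For instance
  ∂[0,1,3] = [1,3] − [0,3] + [0,1],
  ∂[0,2,3] = [2,3] − [0,3] + [0,2].
The 6×4 boundary matrix has rank 3 and Smith normal form diag(1,1,1).

Reading off H_k = ker ∂_k / im ∂_{k+1}:

  H_0: rank C_0 − rank ∂_1 = 4 − 3 = 1, and the invariant factors of ∂_1 are all 1, so H_0 = Z.
  H_1: rank ker ∂_1 − rank ∂_2 = (6 − 3) − 3 = 0, and the invariant factors of ∂_2 are all 1, so H_1 = 0.
  H_2: rank ker ∂_2 − rank ∂_3 = (4 − 3) − 0 = 1, and there is no ∂_3, so H_2 = Z.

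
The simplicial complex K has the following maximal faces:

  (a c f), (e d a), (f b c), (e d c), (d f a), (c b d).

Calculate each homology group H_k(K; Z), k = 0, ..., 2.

H_0 ≅ Z,  H_1 ≅ Z,  H_2 = 0.

K has 6 vertices, 12 edges, 6 triangles.
rank ∂_0 = 0, rank ∂_1 = 5 ⇒ b_0 = 6 − 0 − 5 = 1; all invariant factors of ∂_1 are 1 so no torsion. So H_0 = Z.
rank ∂_1 = 5, rank ∂_2 = 6 ⇒ b_1 = 12 − 5 − 6 = 1; all invariant factors of ∂_2 are 1 so no torsion. So H_1 = Z.
rank ∂_2 = 6, rank ∂_3 = 0 ⇒ b_2 = 6 − 6 − 0 = 0. So H_2 = 0.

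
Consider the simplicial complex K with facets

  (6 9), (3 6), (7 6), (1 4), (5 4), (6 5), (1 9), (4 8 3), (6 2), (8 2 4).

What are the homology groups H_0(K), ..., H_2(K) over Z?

Fix the vertex order 1 < 2 < 3 < 4 < 5 < 6 < 7 < 8 < 9 and write every simplex with vertices in increasing order. Then dim K = 2 and the simplices of K are:

  0-simplices (9): [1], [2], [3], [4], [5], [6], [7], [8], [9]
  1-simplices (13): [1,4], [1,9], [2,4], [2,6], [2,8], [3,4], [3,6], [3,8], [4,5], [4,8], [5,6], [6,7], [6,9]
  2-simplices (2): [2,4,8], [3,4,8]

Hence C_0 ≅ Z^9, C_1 ≅ Z^13, C_2 ≅ Z^2.

The boundary map ∂_1: C_1 → C_0 is given by ∂[p,q] = [q] − [p].
The 9×13 boundary matrix has rank 8 and Smith normal form diag(1,1,1,1,1,1,1,1).

∂_2: C_2 → C_1 acts by ∂[p,q,r] = [q,r] − [p,r] + [p,q]. For instance
  ∂[3,4,8] = [4,8] − [3,8] + [3,4],
  ∂[2,4,8] = [4,8] − [2,8] + [2,4].
As a 13×2 matrix over Z this has rank 2, with invariant factors (1,1).

Computing H_k = (kernel of ∂_k) / (image of ∂_{k+1}):

  H_0: rank C_0 − rank ∂_1 = 9 − 8 = 1, and the invariant factors of ∂_1 are all 1, so H_0 ≅ Z.
  H_1: rank ker ∂_1 − rank ∂_2 = (13 − 8) − 2 = 3, and the invariant factors of ∂_2 are all 1, so H_1 ≅ Z^3.
  H_2: rank ker ∂_2 − rank ∂_3 = (2 − 2) − 0 = 0, and there is no ∂_3, so H_2 ≅ 0.

As a check, the Euler characteristic is 9 − 13 + 2 = -2, which agrees with 1 − 3 + 0 = -2.

H_0 ≅ Z,  H_1 ≅ Z^3,  H_2 = 0.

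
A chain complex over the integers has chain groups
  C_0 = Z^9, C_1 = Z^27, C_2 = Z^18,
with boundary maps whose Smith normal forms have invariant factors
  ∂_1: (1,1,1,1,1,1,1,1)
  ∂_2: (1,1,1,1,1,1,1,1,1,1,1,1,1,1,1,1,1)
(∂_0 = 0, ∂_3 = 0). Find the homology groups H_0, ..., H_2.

H_0: b_0 = 9 − 0 − 8 = 1; torsion from ∂_1 factors > 1: none. So H_0 = Z.
H_1: b_1 = 27 − 8 − 17 = 2; torsion from ∂_2 factors > 1: none. So H_1 = Z^2.
H_2: b_2 = 18 − 17 − 0 = 1; torsion from ∂_3 factors > 1: none. So H_2 = Z.

H_0 = Z,  H_1 = Z^2,  H_2 = Z.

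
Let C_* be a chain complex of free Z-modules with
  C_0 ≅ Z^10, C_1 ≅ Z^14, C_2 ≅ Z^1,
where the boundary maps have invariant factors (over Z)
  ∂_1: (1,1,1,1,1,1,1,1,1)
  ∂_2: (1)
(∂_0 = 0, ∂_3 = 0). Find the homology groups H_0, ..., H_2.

H_0: b_0 = 10 − 0 − 9 = 1; torsion from ∂_1 factors > 1: none. So H_0 ≅ Z.
H_1: b_1 = 14 − 9 − 1 = 4; torsion from ∂_2 factors > 1: none. So H_1 ≅ Z^4.
H_2: b_2 = 1 − 1 − 0 = 0; torsion from ∂_3 factors > 1: none. So H_2 ≅ 0.

H_0 ≅ Z,  H_1 ≅ Z^4,  H_2 = 0.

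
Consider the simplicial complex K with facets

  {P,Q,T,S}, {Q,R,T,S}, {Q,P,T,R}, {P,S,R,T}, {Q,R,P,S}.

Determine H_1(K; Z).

We work with the vertex ordering P < Q < R < S < T. The simplices of K, each written with vertices in increasing order, are:

  0-simplices (5): P, Q, R, S, T
  1-simplices (10): PQ, PR, PS, PT, QR, QS, QT, RS, RT, ST
  2-simplices (10): PQR, PQS, PQT, PRS, PRT, PST, QRS, QRT, QST, RST
  3-simplices (5): PQRS, PQRT, PQST, PRST, QRST

Hence C_0 ≅ Z^5, C_1 ≅ Z^10, C_2 ≅ Z^10, C_3 ≅ Z^5.

∂_1: C_1 → C_0 maps an edge to its endpoints' difference, ∂[p,q] = q − p. For instance
  ∂PR = R − P.
The 5×10 boundary matrix has rank 4 and Smith normal form diag(1,1,1,1).

Boundary ∂_2: C_2 → C_1 sends each 2-simplex [p,q,r] to [q,r] − [p,r] + [p,q]. For instance
  ∂PRT = RT − PT + PR,
  ∂PQR = QR − PR + PQ.
As a 10×10 matrix over Z this has rank 6, with invariant factors (1,1,1,1,1,1).

The boundary map ∂_3: C_3 → C_2 sends each 3-simplex σ to the alternating sum Σ_i (−1)^i (σ with its i-th vertex removed). For instance
  ∂PQRT = QRT − PRT + PQT − PQR,
  ∂PQST = QST − PST + PQT − PQS.
The 10×5 boundary matrix has rank 4 and Smith normal form diag(1,1,1,1).

Computing H_k = (kernel of ∂_k) / (image of ∂_{k+1}):

  H_1: rank ker ∂_1 − rank ∂_2 = (10 − 4) − 6 = 0, and the invariant factors of ∂_2 are all 1, so H_1 = 0.

H_1 ≅ 0.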